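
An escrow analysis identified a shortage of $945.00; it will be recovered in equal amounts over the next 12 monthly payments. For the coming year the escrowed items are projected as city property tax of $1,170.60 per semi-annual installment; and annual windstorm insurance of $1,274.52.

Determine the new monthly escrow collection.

City property tax — $1,170.60 × 2 = $2,341.20
Windstorm insurance — $1,274.52
Annual escrow total = $2,341.20 + $1,274.52 = $3,615.72
Monthly = $3,615.72 ÷ 12 = $301.31
Shortage per month = $945.00 / 12 = $78.75
New monthly escrow = $301.31 + $78.75 = $380.06

$380.06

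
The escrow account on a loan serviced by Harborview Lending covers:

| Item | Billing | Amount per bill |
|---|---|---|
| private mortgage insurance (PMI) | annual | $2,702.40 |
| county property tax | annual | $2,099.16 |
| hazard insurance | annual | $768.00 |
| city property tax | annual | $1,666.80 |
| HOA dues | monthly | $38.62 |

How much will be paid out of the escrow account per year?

$7,699.80

Private mortgage insurance (PMI): $2,702.40 per year
County property tax: $2,099.16 per year
Hazard insurance: $768.00 per year
City property tax: $1,666.80 per year
HOA dues: $38.62 × 12 = $463.44 per year
Annual escrow total = $2,702.40 + $2,099.16 + $768.00 + $1,666.80 + $463.44 = $7,699.80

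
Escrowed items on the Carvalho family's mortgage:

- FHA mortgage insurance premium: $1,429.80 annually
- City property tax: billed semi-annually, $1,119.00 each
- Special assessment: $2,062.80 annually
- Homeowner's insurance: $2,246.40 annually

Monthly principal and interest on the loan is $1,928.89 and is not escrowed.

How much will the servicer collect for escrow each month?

FHA mortgage insurance premium: $1,429.80 annually
City property tax: $1,119.00 × 2 = $2,238.00 annually
Special assessment: $2,062.80 annually
Homeowner's insurance: $2,246.40 annually
Yearly total = $7,977.00
Per month = $7,977.00 / 12 = $664.75

$664.75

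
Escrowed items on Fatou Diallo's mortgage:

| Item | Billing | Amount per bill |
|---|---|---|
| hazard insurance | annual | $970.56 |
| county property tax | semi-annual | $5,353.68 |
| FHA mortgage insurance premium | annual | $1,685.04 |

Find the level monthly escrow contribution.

$1,113.58

Hazard insurance = $970.56 annually
County property tax = $5,353.68 × 2 = $10,707.36 annually
FHA mortgage insurance premium = $1,685.04 annually
Total per year = $13,362.96
Monthly = $13,362.96 / 12 = $1,113.58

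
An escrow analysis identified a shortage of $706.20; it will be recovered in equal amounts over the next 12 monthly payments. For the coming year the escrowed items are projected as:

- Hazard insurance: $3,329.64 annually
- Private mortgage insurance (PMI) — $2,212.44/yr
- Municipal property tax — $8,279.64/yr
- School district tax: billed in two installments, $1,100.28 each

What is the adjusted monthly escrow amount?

Hazard insurance = $3,329.64 per year
Private mortgage insurance (PMI) = $2,212.44 per year
Municipal property tax = $8,279.64 per year
School district tax = $1,100.28 × 2 = $2,200.56 per year
Total per year = $3,329.64 + $2,212.44 + $8,279.64 + $2,200.56 = $16,022.28
Base monthly escrow = $16,022.28 ÷ 12 = $1,335.19
Monthly shortage recovery: $706.20 / 12 = $58.85
New monthly escrow = $1,335.19 + $58.85 = $1,394.04

$1,394.04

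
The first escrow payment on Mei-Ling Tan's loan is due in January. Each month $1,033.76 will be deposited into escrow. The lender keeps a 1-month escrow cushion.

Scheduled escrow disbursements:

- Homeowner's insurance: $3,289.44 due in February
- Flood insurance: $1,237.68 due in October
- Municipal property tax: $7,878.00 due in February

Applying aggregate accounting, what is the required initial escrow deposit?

Cushion = 1 × $1,033.76 = $1,033.76
Trial balance (start $0, +$1,033.76 each month, − disbursements):
  Jan: +$1,033.76 → $1,033.76
  Feb: +$1,033.76 − $11,167.44 → -$9,099.92
  Mar: +$1,033.76 → -$8,066.16
  Apr: +$1,033.76 → -$7,032.40
  May: +$1,033.76 → -$5,998.64
  Jun: +$1,033.76 → -$4,964.88
  Jul: +$1,033.76 → -$3,931.12
  Aug: +$1,033.76 → -$2,897.36
  Sep: +$1,033.76 → -$1,863.60
  Oct: +$1,033.76 − $1,237.68 → -$2,067.52
  Nov: +$1,033.76 → -$1,033.76
  Dec: +$1,033.76 → $0.00
Lowest trial balance = -$9,099.92 (Feb)
Initial deposit = cushion − low point = $1,033.76 − (-$9,099.92) = $10,133.68

$10,133.68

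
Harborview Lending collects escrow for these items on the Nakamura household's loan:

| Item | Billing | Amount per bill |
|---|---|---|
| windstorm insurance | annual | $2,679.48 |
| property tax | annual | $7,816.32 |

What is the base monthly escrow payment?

$874.65

Windstorm insurance = $2,679.48
Property tax = $7,816.32
Combined annual = $2,679.48 + $7,816.32 = $10,495.80
Monthly = $10,495.80 / 12 = $874.65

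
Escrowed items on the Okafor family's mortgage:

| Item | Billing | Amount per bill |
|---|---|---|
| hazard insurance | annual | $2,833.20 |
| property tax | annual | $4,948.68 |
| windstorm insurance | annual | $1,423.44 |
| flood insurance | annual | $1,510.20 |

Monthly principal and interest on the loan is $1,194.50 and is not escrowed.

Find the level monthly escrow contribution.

$892.96

Hazard insurance — $2,833.20 annually
Property tax — $4,948.68 annually
Windstorm insurance — $1,423.44 annually
Flood insurance — $1,510.20 annually
Total per year = $2,833.20 + $4,948.68 + $1,423.44 + $1,510.20 = $10,715.52
Monthly = $10,715.52 / 12 = $892.96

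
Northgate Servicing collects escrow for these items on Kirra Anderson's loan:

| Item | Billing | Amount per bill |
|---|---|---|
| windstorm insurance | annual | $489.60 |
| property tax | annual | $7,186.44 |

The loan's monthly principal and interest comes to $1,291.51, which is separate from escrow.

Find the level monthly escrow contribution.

$639.67

Windstorm insurance: $489.60 per year
Property tax: $7,186.44 per year
Total per year = $489.60 + $7,186.44 = $7,676.04
Monthly escrow = $7,676.04 / 12 = $639.67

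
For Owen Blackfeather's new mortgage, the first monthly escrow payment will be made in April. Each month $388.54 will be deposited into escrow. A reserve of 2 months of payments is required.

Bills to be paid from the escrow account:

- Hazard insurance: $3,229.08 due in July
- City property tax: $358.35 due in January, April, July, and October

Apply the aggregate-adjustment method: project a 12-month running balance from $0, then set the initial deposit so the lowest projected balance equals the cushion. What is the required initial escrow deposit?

Cushion = 2 × $388.54 = $777.08
Trial balance (start $0, +$388.54 each month, − disbursements):
  Apr: +$388.54 − $358.35 → $30.19
  May: +$388.54 → $418.73
  Jun: +$388.54 → $807.27
  Jul: +$388.54 − $3,587.43 → -$2,391.62
  Aug: +$388.54 → -$2,003.08
  Sep: +$388.54 → -$1,614.54
  Oct: +$388.54 − $358.35 → -$1,584.35
  Nov: +$388.54 → -$1,195.81
  Dec: +$388.54 → -$807.27
  Jan: +$388.54 − $358.35 → -$777.08
  Feb: +$388.54 → -$388.54
  Mar: +$388.54 → $0.00
Lowest trial balance = -$2,391.62 (Jul)
Initial deposit = cushion − low point = $777.08 − (-$2,391.62) = $3,168.70

$3,168.70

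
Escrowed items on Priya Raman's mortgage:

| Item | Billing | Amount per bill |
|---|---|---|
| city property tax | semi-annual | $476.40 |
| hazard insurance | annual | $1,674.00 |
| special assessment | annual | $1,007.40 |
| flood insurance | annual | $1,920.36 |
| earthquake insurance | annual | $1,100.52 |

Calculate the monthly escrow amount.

$554.59

City property tax = $476.40 × 2 = $952.80/yr
Hazard insurance = $1,674.00/yr
Special assessment = $1,007.40/yr
Flood insurance = $1,920.36/yr
Earthquake insurance = $1,100.52/yr
Annual escrow total = $6,655.08
Monthly escrow = $6,655.08 / 12 = $554.59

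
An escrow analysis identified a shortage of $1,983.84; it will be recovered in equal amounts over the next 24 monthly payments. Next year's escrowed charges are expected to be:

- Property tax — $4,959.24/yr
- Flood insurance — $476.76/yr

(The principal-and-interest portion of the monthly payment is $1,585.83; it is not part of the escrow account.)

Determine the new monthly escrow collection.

$535.66

Property tax: $4,959.24
Flood insurance: $476.76
Annual escrow total = $4,959.24 + $476.76 = $5,436.00
Base monthly escrow = $5,436.00 / 12 = $453.00
Monthly shortage recovery: $1,983.84 / 24 = $82.66
Adjusted monthly = $453.00 + $82.66 = $535.66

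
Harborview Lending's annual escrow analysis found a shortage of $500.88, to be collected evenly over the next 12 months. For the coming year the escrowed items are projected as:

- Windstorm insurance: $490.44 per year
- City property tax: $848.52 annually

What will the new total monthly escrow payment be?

Windstorm insurance — $490.44 per year
City property tax — $848.52 per year
Annual escrow total = $490.44 + $848.52 = $1,338.96
Monthly = $1,338.96 / 12 = $111.58
Shortage spread = $500.88 ÷ 12 = $41.74/mo
Adjusted monthly = $111.58 + $41.74 = $153.32

$153.32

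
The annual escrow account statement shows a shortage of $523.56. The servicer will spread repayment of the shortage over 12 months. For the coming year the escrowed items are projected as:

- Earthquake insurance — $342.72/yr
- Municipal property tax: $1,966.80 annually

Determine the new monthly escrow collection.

$236.09

Earthquake insurance — $342.72 annually
Municipal property tax — $1,966.80 annually
Total per year = $2,309.52
Monthly escrow = $2,309.52 ÷ 12 = $192.46
Monthly shortage recovery: $523.56 / 12 = $43.63
Adjusted monthly = $192.46 + $43.63 = $236.09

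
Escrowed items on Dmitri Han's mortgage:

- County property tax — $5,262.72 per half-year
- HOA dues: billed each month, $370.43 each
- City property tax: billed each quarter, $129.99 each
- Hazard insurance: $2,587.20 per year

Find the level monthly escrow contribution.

$1,506.48

County property tax — $5,262.72 × 2 = $10,525.44 per year
HOA dues — $370.43 × 12 = $4,445.16 per year
City property tax — $129.99 × 4 = $519.96 per year
Hazard insurance — $2,587.20 per year
Annual escrow total = $10,525.44 + $4,445.16 + $519.96 + $2,587.20 = $18,077.76
Per month = $18,077.76 / 12 = $1,506.48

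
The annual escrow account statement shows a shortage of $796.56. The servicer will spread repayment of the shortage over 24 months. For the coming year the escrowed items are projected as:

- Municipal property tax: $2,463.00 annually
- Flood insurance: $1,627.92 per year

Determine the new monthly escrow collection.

$374.10

Municipal property tax = $2,463.00 per year
Flood insurance = $1,627.92 per year
Annual escrow total = $4,090.92
Monthly = $4,090.92 / 12 = $340.91
Shortage spread = $796.56 ÷ 24 = $33.19/mo
New monthly escrow = $340.91 + $33.19 = $374.10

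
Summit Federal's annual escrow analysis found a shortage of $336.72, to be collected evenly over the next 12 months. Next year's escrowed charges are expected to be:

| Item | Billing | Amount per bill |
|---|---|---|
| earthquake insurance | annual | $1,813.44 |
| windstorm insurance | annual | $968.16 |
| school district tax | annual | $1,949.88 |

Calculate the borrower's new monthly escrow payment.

$422.35

Earthquake insurance: $1,813.44/yr
Windstorm insurance: $968.16/yr
School district tax: $1,949.88/yr
Total annual escrow = $1,813.44 + $968.16 + $1,949.88 = $4,731.48
Monthly = $4,731.48 ÷ 12 = $394.29
Shortage spread = $336.72 / 12 = $28.06/mo
New monthly escrow = $394.29 + $28.06 = $422.35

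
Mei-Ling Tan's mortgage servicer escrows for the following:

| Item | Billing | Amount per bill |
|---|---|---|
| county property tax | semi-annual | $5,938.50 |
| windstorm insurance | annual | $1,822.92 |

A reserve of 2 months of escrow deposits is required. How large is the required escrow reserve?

County property tax = $5,938.50 × 2 = $11,877.00
Windstorm insurance = $1,822.92
Total per year = $11,877.00 + $1,822.92 = $13,699.92
Monthly escrow = $13,699.92 ÷ 12 = $1,141.66
Required cushion = 2 × $1,141.66 = $2,283.32

$2,283.32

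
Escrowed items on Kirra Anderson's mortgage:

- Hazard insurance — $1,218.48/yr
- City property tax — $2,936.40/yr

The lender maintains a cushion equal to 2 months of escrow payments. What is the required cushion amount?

Hazard insurance — $1,218.48
City property tax — $2,936.40
Combined annual = $1,218.48 + $2,936.40 = $4,154.88
Per month = $4,154.88 ÷ 12 = $346.24
Required cushion = 2 × $346.24 = $692.48

$692.48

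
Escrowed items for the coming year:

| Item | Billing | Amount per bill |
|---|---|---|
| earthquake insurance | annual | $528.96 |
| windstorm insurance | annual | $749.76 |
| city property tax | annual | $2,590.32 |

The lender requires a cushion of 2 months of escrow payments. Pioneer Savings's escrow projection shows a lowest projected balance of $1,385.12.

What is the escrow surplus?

$740.28

Earthquake insurance: $528.96 per year
Windstorm insurance: $749.76 per year
City property tax: $2,590.32 per year
Annual escrow total = $528.96 + $749.76 + $2,590.32 = $3,869.04
Per month = $3,869.04 / 12 = $322.42
Required cushion = 2 × $322.42 = $644.84
Excess over cushion: $1,385.12 − $644.84 = $740.28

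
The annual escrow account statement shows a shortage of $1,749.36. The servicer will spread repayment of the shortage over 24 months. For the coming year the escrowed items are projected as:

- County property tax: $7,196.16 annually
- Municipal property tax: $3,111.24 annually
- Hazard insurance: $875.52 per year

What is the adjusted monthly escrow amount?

$1,004.80

County property tax: $7,196.16/yr
Municipal property tax: $3,111.24/yr
Hazard insurance: $875.52/yr
Yearly total = $7,196.16 + $3,111.24 + $875.52 = $11,182.92
Per month = $11,182.92 ÷ 12 = $931.91
Shortage per month = $1,749.36 ÷ 24 = $72.89
Adjusted monthly = $931.91 + $72.89 = $1,004.80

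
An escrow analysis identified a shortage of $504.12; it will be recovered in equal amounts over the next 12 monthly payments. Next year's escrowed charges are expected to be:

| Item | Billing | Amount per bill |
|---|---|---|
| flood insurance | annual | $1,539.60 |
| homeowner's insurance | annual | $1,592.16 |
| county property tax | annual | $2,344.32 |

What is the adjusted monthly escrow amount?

Flood insurance — $1,539.60 annually
Homeowner's insurance — $1,592.16 annually
County property tax — $2,344.32 annually
Annual escrow total = $1,539.60 + $1,592.16 + $2,344.32 = $5,476.08
Monthly = $5,476.08 / 12 = $456.34
Shortage spread = $504.12 / 12 = $42.01/mo
New monthly escrow = $456.34 + $42.01 = $498.35

$498.35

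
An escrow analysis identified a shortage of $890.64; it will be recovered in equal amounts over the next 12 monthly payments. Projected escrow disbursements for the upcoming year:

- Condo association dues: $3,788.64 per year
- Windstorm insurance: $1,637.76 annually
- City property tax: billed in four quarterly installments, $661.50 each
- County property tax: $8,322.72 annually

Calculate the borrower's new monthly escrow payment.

$1,440.48

Condo association dues — $3,788.64 annually
Windstorm insurance — $1,637.76 annually
City property tax — $661.50 × 4 = $2,646.00 annually
County property tax — $8,322.72 annually
Combined annual = $16,395.12
Per month = $16,395.12 ÷ 12 = $1,366.26
Shortage per month = $890.64 ÷ 12 = $74.22
New monthly escrow = $1,366.26 + $74.22 = $1,440.48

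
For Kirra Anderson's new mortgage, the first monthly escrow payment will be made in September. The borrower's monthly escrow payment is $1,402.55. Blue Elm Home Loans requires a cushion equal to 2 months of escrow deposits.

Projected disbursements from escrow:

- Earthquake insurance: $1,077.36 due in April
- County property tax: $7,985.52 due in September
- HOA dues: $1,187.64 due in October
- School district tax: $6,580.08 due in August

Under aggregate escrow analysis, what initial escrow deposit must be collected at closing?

Cushion = 2 × $1,402.55 = $2,805.10
Trial balance (start $0, +$1,402.55 each month, − disbursements):
  Sep: +$1,402.55 − $7,985.52 → -$6,582.97
  Oct: +$1,402.55 − $1,187.64 → -$6,368.06
  Nov: +$1,402.55 → -$4,965.51
  Dec: +$1,402.55 → -$3,562.96
  Jan: +$1,402.55 → -$2,160.41
  Feb: +$1,402.55 → -$757.86
  Mar: +$1,402.55 → $644.69
  Apr: +$1,402.55 − $1,077.36 → $969.88
  May: +$1,402.55 → $2,372.43
  Jun: +$1,402.55 → $3,774.98
  Jul: +$1,402.55 → $5,177.53
  Aug: +$1,402.55 − $6,580.08 → $0.00
Lowest trial balance = -$6,582.97 (Sep)
Initial deposit = cushion − low point = $2,805.10 − (-$6,582.97) = $9,388.07

$9,388.07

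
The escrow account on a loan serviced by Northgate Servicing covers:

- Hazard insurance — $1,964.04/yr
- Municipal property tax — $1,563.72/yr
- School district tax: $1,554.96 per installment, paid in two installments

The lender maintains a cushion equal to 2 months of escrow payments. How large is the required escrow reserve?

$1,106.28

Hazard insurance: $1,964.04 annually
Municipal property tax: $1,563.72 annually
School district tax: $1,554.96 × 2 = $3,109.92 annually
Annual escrow total = $6,637.68
Base monthly escrow = $6,637.68 ÷ 12 = $553.14
Cushion = 2 × $553.14 = $1,106.28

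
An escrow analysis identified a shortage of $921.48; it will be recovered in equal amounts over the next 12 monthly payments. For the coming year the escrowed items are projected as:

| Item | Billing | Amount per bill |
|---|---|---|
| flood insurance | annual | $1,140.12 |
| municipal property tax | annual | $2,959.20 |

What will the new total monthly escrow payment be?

Flood insurance = $1,140.12
Municipal property tax = $2,959.20
Annual escrow total = $4,099.32
Base monthly escrow = $4,099.32 ÷ 12 = $341.61
Monthly shortage recovery: $921.48 / 12 = $76.79
Adjusted monthly = $341.61 + $76.79 = $418.40

$418.40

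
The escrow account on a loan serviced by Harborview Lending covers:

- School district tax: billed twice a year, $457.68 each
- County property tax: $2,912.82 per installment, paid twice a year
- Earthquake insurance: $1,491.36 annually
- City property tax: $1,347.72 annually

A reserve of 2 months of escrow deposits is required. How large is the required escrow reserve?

School district tax — $457.68 × 2 = $915.36
County property tax — $2,912.82 × 2 = $5,825.64
Earthquake insurance — $1,491.36
City property tax — $1,347.72
Total annual escrow = $9,580.08
Per month = $9,580.08 / 12 = $798.34
Required cushion = 2 × $798.34 = $1,596.68

$1,596.68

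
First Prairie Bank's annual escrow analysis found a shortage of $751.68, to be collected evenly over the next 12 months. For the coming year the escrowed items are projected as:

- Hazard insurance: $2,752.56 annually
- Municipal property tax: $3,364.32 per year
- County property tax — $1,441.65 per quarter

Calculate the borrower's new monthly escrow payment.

$1,052.93

Hazard insurance — $2,752.56 annually
Municipal property tax — $3,364.32 annually
County property tax — $1,441.65 × 4 = $5,766.60 annually
Total annual escrow = $2,752.56 + $3,364.32 + $5,766.60 = $11,883.48
Monthly = $11,883.48 ÷ 12 = $990.29
Monthly shortage recovery: $751.68 ÷ 12 = $62.64
Adjusted monthly = $990.29 + $62.64 = $1,052.93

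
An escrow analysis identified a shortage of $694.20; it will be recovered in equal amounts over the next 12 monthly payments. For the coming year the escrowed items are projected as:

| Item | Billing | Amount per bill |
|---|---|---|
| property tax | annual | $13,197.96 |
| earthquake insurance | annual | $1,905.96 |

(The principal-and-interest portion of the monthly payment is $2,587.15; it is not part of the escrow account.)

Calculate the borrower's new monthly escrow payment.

Property tax: $13,197.96/yr
Earthquake insurance: $1,905.96/yr
Combined annual = $15,103.92
Base monthly escrow = $15,103.92 / 12 = $1,258.66
Shortage per month = $694.20 / 12 = $57.85
Adjusted monthly = $1,258.66 + $57.85 = $1,316.51

$1,316.51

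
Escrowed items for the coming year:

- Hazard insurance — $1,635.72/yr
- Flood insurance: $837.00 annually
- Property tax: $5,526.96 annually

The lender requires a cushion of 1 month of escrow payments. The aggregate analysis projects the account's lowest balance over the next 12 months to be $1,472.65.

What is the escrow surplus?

$806.01

Hazard insurance — $1,635.72 annually
Flood insurance — $837.00 annually
Property tax — $5,526.96 annually
Yearly total = $7,999.68
Per month = $7,999.68 / 12 = $666.64
Cushion = 1 × $666.64 = $666.64
Surplus = $1,472.65 − $666.64 = $806.01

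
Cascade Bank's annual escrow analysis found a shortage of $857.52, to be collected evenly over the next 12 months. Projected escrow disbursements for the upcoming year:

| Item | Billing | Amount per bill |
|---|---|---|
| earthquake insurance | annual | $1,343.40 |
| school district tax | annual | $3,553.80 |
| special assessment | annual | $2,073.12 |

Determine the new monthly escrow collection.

Earthquake insurance = $1,343.40
School district tax = $3,553.80
Special assessment = $2,073.12
Combined annual = $6,970.32
Base monthly escrow = $6,970.32 ÷ 12 = $580.86
Monthly shortage recovery: $857.52 / 12 = $71.46
Adjusted monthly = $580.86 + $71.46 = $652.32

$652.32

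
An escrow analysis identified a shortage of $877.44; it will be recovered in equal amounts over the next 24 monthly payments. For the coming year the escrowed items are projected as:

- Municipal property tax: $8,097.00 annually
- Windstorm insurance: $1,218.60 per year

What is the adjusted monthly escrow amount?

$812.86

Municipal property tax — $8,097.00/yr
Windstorm insurance — $1,218.60/yr
Total annual escrow = $9,315.60
Per month = $9,315.60 / 12 = $776.30
Shortage spread = $877.44 ÷ 24 = $36.56/mo
Adjusted monthly = $776.30 + $36.56 = $812.86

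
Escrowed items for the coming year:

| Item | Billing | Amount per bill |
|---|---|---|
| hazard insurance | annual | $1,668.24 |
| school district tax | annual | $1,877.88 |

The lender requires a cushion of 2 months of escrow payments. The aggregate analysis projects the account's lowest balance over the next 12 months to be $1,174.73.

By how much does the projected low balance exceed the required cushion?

$583.71

Hazard insurance — $1,668.24
School district tax — $1,877.88
Total per year = $1,668.24 + $1,877.88 = $3,546.12
Monthly = $3,546.12 ÷ 12 = $295.51
Cushion = 2 × $295.51 = $591.02
Excess over cushion: $1,174.73 − $591.02 = $583.71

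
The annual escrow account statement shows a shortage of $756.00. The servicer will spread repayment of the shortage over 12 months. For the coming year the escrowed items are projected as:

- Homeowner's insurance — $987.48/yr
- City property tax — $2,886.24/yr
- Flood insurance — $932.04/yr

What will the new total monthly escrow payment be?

$463.48

Homeowner's insurance = $987.48 per year
City property tax = $2,886.24 per year
Flood insurance = $932.04 per year
Total annual escrow = $987.48 + $2,886.24 + $932.04 = $4,805.76
Monthly = $4,805.76 ÷ 12 = $400.48
Shortage per month = $756.00 ÷ 12 = $63.00
New monthly escrow = $400.48 + $63.00 = $463.48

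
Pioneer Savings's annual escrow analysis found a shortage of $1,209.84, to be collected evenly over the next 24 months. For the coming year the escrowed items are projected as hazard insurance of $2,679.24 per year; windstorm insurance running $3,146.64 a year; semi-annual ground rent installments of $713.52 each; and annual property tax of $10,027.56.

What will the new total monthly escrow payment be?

Hazard insurance — $2,679.24 annually
Windstorm insurance — $3,146.64 annually
Ground rent — $713.52 × 2 = $1,427.04 annually
Property tax — $10,027.56 annually
Total annual escrow = $17,280.48
Per month = $17,280.48 / 12 = $1,440.04
Shortage per month = $1,209.84 ÷ 24 = $50.41
New monthly escrow = $1,440.04 + $50.41 = $1,490.45

$1,490.45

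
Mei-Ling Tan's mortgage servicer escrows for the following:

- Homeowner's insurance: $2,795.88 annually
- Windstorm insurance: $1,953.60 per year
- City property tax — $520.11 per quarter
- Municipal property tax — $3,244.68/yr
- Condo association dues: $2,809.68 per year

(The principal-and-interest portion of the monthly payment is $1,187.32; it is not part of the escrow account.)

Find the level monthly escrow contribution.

Homeowner's insurance — $2,795.88 annually
Windstorm insurance — $1,953.60 annually
City property tax — $520.11 × 4 = $2,080.44 annually
Municipal property tax — $3,244.68 annually
Condo association dues — $2,809.68 annually
Annual escrow total = $2,795.88 + $1,953.60 + $2,080.44 + $3,244.68 + $2,809.68 = $12,884.28
Monthly = $12,884.28 / 12 = $1,073.69

$1,073.69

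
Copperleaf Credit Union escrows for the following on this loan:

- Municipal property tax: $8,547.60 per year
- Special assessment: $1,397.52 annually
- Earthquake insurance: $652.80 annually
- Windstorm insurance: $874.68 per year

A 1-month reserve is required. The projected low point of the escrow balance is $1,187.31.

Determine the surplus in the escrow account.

Municipal property tax = $8,547.60 per year
Special assessment = $1,397.52 per year
Earthquake insurance = $652.80 per year
Windstorm insurance = $874.68 per year
Total per year = $8,547.60 + $1,397.52 + $652.80 + $874.68 = $11,472.60
Monthly = $11,472.60 ÷ 12 = $956.05
Required cushion = 1 × $956.05 = $956.05
Excess over cushion: $1,187.31 − $956.05 = $231.26

$231.26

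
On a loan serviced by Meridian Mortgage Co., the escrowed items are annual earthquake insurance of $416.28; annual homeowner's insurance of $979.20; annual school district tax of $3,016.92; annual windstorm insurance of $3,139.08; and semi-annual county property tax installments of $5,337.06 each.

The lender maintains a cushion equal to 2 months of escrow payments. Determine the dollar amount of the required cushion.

$3,037.60

Earthquake insurance: $416.28 annually
Homeowner's insurance: $979.20 annually
School district tax: $3,016.92 annually
Windstorm insurance: $3,139.08 annually
County property tax: $5,337.06 × 2 = $10,674.12 annually
Total per year = $416.28 + $979.20 + $3,016.92 + $3,139.08 + $10,674.12 = $18,225.60
Monthly = $18,225.60 / 12 = $1,518.80
Required cushion = 2 × $1,518.80 = $3,037.60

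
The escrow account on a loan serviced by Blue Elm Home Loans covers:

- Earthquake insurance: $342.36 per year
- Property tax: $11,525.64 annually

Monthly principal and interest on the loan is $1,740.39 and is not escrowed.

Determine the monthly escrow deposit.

Earthquake insurance: $342.36 annually
Property tax: $11,525.64 annually
Yearly total = $11,868.00
Monthly = $11,868.00 / 12 = $989.00

$989.00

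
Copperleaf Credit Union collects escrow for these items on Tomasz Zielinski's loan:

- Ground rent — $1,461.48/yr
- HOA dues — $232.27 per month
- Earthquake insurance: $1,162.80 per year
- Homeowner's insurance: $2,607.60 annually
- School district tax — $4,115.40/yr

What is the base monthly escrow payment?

Ground rent — $1,461.48/yr
HOA dues — $232.27 × 12 = $2,787.24/yr
Earthquake insurance — $1,162.80/yr
Homeowner's insurance — $2,607.60/yr
School district tax — $4,115.40/yr
Combined annual = $1,461.48 + $2,787.24 + $1,162.80 + $2,607.60 + $4,115.40 = $12,134.52
Monthly escrow = $12,134.52 ÷ 12 = $1,011.21

$1,011.21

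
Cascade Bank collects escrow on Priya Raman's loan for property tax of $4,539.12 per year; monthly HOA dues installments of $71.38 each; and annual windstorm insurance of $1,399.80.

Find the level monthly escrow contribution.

Property tax = $4,539.12
HOA dues = $71.38 × 12 = $856.56
Windstorm insurance = $1,399.80
Annual escrow total = $6,795.48
Monthly = $6,795.48 / 12 = $566.29

$566.29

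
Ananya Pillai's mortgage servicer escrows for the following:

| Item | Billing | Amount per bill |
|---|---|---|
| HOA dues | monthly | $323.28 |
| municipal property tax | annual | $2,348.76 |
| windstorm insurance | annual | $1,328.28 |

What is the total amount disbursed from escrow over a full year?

$7,556.40

HOA dues: $323.28 × 12 = $3,879.36/yr
Municipal property tax: $2,348.76/yr
Windstorm insurance: $1,328.28/yr
Annual escrow total = $7,556.40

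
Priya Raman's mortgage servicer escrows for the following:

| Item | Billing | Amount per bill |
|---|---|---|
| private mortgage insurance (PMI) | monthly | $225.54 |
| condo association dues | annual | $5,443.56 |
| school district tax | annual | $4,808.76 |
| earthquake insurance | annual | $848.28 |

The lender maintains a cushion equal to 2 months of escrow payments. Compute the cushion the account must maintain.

$2,301.18

Private mortgage insurance (PMI) = $225.54 × 12 = $2,706.48
Condo association dues = $5,443.56
School district tax = $4,808.76
Earthquake insurance = $848.28
Yearly total = $2,706.48 + $5,443.56 + $4,808.76 + $848.28 = $13,807.08
Monthly escrow = $13,807.08 ÷ 12 = $1,150.59
Cushion = 2 × $1,150.59 = $2,301.18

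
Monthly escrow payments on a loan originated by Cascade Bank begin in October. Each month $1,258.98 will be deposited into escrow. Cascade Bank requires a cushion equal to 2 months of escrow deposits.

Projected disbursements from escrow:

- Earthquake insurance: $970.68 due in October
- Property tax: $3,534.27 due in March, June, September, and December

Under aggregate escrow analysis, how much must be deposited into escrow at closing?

Cushion = 2 × $1,258.98 = $2,517.96
Trial balance (start $0, +$1,258.98 each month, − disbursements):
  Oct: +$1,258.98 − $970.68 → $288.30
  Nov: +$1,258.98 → $1,547.28
  Dec: +$1,258.98 − $3,534.27 → -$728.01
  Jan: +$1,258.98 → $530.97
  Feb: +$1,258.98 → $1,789.95
  Mar: +$1,258.98 − $3,534.27 → -$485.34
  Apr: +$1,258.98 → $773.64
  May: +$1,258.98 → $2,032.62
  Jun: +$1,258.98 − $3,534.27 → -$242.67
  Jul: +$1,258.98 → $1,016.31
  Aug: +$1,258.98 → $2,275.29
  Sep: +$1,258.98 − $3,534.27 → $0.00
Lowest trial balance = -$728.01 (Dec)
Initial deposit = cushion − low point = $2,517.96 − (-$728.01) = $3,245.97

$3,245.97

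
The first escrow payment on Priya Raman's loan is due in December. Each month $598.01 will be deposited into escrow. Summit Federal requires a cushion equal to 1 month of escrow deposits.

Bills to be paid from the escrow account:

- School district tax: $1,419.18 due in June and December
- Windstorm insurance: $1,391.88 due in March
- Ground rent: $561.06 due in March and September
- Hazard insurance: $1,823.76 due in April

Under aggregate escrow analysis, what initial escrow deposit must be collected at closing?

$3,027.00

Cushion = 1 × $598.01 = $598.01
Trial balance (start $0, +$598.01 each month, − disbursements):
  Dec: +$598.01 − $1,419.18 → -$821.17
  Jan: +$598.01 → -$223.16
  Feb: +$598.01 → $374.85
  Mar: +$598.01 − $1,952.94 → -$980.08
  Apr: +$598.01 − $1,823.76 → -$2,205.83
  May: +$598.01 → -$1,607.82
  Jun: +$598.01 − $1,419.18 → -$2,428.99
  Jul: +$598.01 → -$1,830.98
  Aug: +$598.01 → -$1,232.97
  Sep: +$598.01 − $561.06 → -$1,196.02
  Oct: +$598.01 → -$598.01
  Nov: +$598.01 → $0.00
Lowest trial balance = -$2,428.99 (Jun)
Initial deposit = cushion − low point = $598.01 − (-$2,428.99) = $3,027.00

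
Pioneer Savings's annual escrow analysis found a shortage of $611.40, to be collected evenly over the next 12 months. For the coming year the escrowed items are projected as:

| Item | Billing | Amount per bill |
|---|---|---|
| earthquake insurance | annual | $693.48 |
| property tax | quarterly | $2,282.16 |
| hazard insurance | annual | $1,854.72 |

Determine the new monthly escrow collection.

Earthquake insurance = $693.48/yr
Property tax = $2,282.16 × 4 = $9,128.64/yr
Hazard insurance = $1,854.72/yr
Total per year = $693.48 + $9,128.64 + $1,854.72 = $11,676.84
Monthly = $11,676.84 ÷ 12 = $973.07
Shortage per month = $611.40 ÷ 12 = $50.95
New monthly escrow = $973.07 + $50.95 = $1,024.02

$1,024.02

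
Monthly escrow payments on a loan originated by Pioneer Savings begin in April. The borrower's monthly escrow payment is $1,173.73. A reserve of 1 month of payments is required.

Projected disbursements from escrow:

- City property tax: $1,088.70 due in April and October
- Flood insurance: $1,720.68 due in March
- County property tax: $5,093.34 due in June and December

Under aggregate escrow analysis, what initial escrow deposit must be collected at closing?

Cushion = 1 × $1,173.73 = $1,173.73
Trial balance (start $0, +$1,173.73 each month, − disbursements):
  Apr: +$1,173.73 − $1,088.70 → $85.03
  May: +$1,173.73 → $1,258.76
  Jun: +$1,173.73 − $5,093.34 → -$2,660.85
  Jul: +$1,173.73 → -$1,487.12
  Aug: +$1,173.73 → -$313.39
  Sep: +$1,173.73 → $860.34
  Oct: +$1,173.73 − $1,088.70 → $945.37
  Nov: +$1,173.73 → $2,119.10
  Dec: +$1,173.73 − $5,093.34 → -$1,800.51
  Jan: +$1,173.73 → -$626.78
  Feb: +$1,173.73 → $546.95
  Mar: +$1,173.73 − $1,720.68 → $0.00
Lowest trial balance = -$2,660.85 (Jun)
Initial deposit = cushion − low point = $1,173.73 − (-$2,660.85) = $3,834.58

$3,834.58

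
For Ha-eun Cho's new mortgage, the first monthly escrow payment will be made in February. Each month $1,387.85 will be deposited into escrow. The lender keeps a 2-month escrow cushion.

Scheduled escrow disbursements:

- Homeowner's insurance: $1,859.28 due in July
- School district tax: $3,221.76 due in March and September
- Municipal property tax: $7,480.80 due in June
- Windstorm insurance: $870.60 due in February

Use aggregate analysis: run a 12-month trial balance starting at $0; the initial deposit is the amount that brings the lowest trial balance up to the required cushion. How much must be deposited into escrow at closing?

$8,327.10

Cushion = 2 × $1,387.85 = $2,775.70
Trial balance (start $0, +$1,387.85 each month, − disbursements):
  Feb: +$1,387.85 − $870.60 → $517.25
  Mar: +$1,387.85 − $3,221.76 → -$1,316.66
  Apr: +$1,387.85 → $71.19
  May: +$1,387.85 → $1,459.04
  Jun: +$1,387.85 − $7,480.80 → -$4,633.91
  Jul: +$1,387.85 − $1,859.28 → -$5,105.34
  Aug: +$1,387.85 → -$3,717.49
  Sep: +$1,387.85 − $3,221.76 → -$5,551.40
  Oct: +$1,387.85 → -$4,163.55
  Nov: +$1,387.85 → -$2,775.70
  Dec: +$1,387.85 → -$1,387.85
  Jan: +$1,387.85 → $0.00
Lowest trial balance = -$5,551.40 (Sep)
Initial deposit = cushion − low point = $2,775.70 − (-$5,551.40) = $8,327.10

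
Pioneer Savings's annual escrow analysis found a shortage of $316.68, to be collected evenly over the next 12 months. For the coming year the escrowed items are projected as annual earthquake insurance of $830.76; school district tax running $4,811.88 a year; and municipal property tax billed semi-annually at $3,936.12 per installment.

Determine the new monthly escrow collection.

$1,152.63

Earthquake insurance = $830.76 annually
School district tax = $4,811.88 annually
Municipal property tax = $3,936.12 × 2 = $7,872.24 annually
Yearly total = $830.76 + $4,811.88 + $7,872.24 = $13,514.88
Per month = $13,514.88 ÷ 12 = $1,126.24
Monthly shortage recovery: $316.68 / 12 = $26.39
Adjusted monthly = $1,126.24 + $26.39 = $1,152.63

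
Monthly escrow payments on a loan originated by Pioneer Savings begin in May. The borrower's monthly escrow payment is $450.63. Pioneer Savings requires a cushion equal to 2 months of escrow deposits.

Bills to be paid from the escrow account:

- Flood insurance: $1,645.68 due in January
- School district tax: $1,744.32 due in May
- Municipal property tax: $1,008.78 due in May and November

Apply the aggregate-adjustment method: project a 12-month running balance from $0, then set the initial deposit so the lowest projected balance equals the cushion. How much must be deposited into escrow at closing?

Cushion = 2 × $450.63 = $901.26
Trial balance (start $0, +$450.63 each month, − disbursements):
  May: +$450.63 − $2,753.10 → -$2,302.47
  Jun: +$450.63 → -$1,851.84
  Jul: +$450.63 → -$1,401.21
  Aug: +$450.63 → -$950.58
  Sep: +$450.63 → -$499.95
  Oct: +$450.63 → -$49.32
  Nov: +$450.63 − $1,008.78 → -$607.47
  Dec: +$450.63 → -$156.84
  Jan: +$450.63 − $1,645.68 → -$1,351.89
  Feb: +$450.63 → -$901.26
  Mar: +$450.63 → -$450.63
  Apr: +$450.63 → $0.00
Lowest trial balance = -$2,302.47 (May)
Initial deposit = cushion − low point = $901.26 − (-$2,302.47) = $3,203.73

$3,203.73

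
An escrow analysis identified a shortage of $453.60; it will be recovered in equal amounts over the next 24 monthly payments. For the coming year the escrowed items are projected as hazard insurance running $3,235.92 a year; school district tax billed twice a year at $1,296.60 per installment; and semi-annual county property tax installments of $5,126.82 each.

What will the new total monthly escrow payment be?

Hazard insurance: $3,235.92/yr
School district tax: $1,296.60 × 2 = $2,593.20/yr
County property tax: $5,126.82 × 2 = $10,253.64/yr
Annual escrow total = $3,235.92 + $2,593.20 + $10,253.64 = $16,082.76
Monthly escrow = $16,082.76 / 12 = $1,340.23
Monthly shortage recovery: $453.60 / 24 = $18.90
Adjusted monthly = $1,340.23 + $18.90 = $1,359.13

$1,359.13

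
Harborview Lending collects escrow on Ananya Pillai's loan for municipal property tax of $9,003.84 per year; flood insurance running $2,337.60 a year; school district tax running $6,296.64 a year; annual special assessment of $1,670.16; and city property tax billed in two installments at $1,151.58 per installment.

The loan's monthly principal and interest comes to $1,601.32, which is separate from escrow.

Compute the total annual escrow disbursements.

Municipal property tax = $9,003.84
Flood insurance = $2,337.60
School district tax = $6,296.64
Special assessment = $1,670.16
City property tax = $1,151.58 × 2 = $2,303.16
Total per year = $21,611.40

$21,611.40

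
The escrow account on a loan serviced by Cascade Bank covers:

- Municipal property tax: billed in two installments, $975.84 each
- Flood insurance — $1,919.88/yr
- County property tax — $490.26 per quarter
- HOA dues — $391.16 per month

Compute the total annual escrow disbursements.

$10,526.52

Municipal property tax — $975.84 × 2 = $1,951.68 annually
Flood insurance — $1,919.88 annually
County property tax — $490.26 × 4 = $1,961.04 annually
HOA dues — $391.16 × 12 = $4,693.92 annually
Combined annual = $1,951.68 + $1,919.88 + $1,961.04 + $4,693.92 = $10,526.52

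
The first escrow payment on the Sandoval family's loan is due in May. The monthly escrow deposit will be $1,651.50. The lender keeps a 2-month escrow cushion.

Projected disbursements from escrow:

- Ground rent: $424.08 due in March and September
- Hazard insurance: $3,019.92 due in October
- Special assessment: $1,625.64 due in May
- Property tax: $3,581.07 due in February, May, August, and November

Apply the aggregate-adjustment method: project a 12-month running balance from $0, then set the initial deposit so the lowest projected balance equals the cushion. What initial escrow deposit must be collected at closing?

Cushion = 2 × $1,651.50 = $3,303.00
Trial balance (start $0, +$1,651.50 each month, − disbursements):
  May: +$1,651.50 − $5,206.71 → -$3,555.21
  Jun: +$1,651.50 → -$1,903.71
  Jul: +$1,651.50 → -$252.21
  Aug: +$1,651.50 − $3,581.07 → -$2,181.78
  Sep: +$1,651.50 − $424.08 → -$954.36
  Oct: +$1,651.50 − $3,019.92 → -$2,322.78
  Nov: +$1,651.50 − $3,581.07 → -$4,252.35
  Dec: +$1,651.50 → -$2,600.85
  Jan: +$1,651.50 → -$949.35
  Feb: +$1,651.50 − $3,581.07 → -$2,878.92
  Mar: +$1,651.50 − $424.08 → -$1,651.50
  Apr: +$1,651.50 → $0.00
Lowest trial balance = -$4,252.35 (Nov)
Initial deposit = cushion − low point = $3,303.00 − (-$4,252.35) = $7,555.35

$7,555.35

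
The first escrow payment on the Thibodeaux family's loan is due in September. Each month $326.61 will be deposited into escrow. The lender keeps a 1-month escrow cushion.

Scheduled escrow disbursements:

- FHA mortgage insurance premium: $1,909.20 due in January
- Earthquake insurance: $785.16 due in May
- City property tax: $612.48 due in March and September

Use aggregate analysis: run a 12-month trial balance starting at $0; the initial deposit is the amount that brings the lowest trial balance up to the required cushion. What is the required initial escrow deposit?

Cushion = 1 × $326.61 = $326.61
Trial balance (start $0, +$326.61 each month, − disbursements):
  Sep: +$326.61 − $612.48 → -$285.87
  Oct: +$326.61 → $40.74
  Nov: +$326.61 → $367.35
  Dec: +$326.61 → $693.96
  Jan: +$326.61 − $1,909.20 → -$888.63
  Feb: +$326.61 → -$562.02
  Mar: +$326.61 − $612.48 → -$847.89
  Apr: +$326.61 → -$521.28
  May: +$326.61 − $785.16 → -$979.83
  Jun: +$326.61 → -$653.22
  Jul: +$326.61 → -$326.61
  Aug: +$326.61 → $0.00
Lowest trial balance = -$979.83 (May)
Initial deposit = cushion − low point = $326.61 − (-$979.83) = $1,306.44

$1,306.44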